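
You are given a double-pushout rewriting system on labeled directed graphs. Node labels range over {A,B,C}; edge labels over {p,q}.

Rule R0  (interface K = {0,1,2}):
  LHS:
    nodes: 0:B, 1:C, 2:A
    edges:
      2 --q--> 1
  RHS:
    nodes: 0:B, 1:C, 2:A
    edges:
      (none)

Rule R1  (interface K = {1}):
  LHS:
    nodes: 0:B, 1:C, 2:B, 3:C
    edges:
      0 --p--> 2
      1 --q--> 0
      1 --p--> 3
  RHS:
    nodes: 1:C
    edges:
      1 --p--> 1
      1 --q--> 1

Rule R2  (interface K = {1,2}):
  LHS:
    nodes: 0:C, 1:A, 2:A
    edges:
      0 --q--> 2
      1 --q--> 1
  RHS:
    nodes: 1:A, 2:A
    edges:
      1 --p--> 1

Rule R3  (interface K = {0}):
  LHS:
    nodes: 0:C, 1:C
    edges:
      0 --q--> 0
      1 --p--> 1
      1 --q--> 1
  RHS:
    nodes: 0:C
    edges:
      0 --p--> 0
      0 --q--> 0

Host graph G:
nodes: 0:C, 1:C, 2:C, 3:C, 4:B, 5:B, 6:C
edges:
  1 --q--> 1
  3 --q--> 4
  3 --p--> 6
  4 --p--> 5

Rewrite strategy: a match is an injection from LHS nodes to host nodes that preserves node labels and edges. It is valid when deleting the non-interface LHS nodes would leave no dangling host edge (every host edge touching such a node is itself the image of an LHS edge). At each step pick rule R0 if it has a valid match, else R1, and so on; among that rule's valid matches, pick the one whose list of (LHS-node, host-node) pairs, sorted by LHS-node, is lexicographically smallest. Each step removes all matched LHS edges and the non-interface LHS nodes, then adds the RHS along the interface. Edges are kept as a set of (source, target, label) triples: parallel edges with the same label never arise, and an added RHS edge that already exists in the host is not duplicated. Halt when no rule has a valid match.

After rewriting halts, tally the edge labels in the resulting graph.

start.  V:7 E:4  edges: 1-q->1 3-q->4 3-p->6 4-p->5
1. fire R1 via {0↦4, 1↦3, 2↦5, 3↦6}  →  V:4 E:3  edges: 1-q->1 3-p->3 3-q->3
2. fire R3 via {0↦1, 1↦3}  →  V:3 E:2  edges: 1-p->1 1-q->1
halt: no rule applies after step 2
NF edges: [(1, 1, 'p'), (1, 1, 'q')]

Answer: p:1 q:1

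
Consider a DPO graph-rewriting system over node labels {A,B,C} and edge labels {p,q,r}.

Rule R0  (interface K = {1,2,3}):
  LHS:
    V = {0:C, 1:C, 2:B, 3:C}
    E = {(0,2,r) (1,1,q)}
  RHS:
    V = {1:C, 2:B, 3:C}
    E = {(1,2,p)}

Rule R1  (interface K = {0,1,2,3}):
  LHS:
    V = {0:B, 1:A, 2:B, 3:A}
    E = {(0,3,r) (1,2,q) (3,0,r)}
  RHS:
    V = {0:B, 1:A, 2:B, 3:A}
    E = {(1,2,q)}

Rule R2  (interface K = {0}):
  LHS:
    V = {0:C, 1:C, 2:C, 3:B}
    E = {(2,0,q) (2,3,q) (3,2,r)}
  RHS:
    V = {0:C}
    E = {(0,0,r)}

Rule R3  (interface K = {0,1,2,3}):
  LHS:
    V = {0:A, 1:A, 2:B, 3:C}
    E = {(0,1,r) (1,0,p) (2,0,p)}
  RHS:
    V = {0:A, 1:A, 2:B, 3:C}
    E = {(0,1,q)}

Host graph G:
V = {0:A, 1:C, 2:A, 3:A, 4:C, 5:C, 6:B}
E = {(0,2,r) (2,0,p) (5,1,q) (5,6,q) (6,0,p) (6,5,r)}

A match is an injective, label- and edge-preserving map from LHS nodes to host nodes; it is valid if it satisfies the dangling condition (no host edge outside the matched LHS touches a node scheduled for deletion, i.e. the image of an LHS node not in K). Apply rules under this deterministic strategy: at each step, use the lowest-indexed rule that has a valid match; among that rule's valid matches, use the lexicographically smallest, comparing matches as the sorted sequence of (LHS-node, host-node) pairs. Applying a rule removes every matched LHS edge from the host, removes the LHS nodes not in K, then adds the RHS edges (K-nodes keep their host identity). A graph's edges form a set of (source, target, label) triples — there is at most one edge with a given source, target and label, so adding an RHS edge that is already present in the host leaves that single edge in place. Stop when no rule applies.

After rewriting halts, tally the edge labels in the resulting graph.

Answer: q:1 r:1

Steps:
[0] host  ⇒  7 nodes, 6 edges  {0-r->2 2-p->0 5-q->1 5-q->6 6-p->0 6-r->5}
[1] R3 @ {0↦0, 1↦2, 2↦6, 3↦1}  ⇒  7 nodes, 4 edges  {0-q->2 5-q->1 5-q->6 6-r->5}
[2] R2 @ {0↦1, 1↦4, 2↦5, 3↦6}  ⇒  4 nodes, 2 edges  {0-q->2 1-r->1}
normal form: no rule applies after step 2
NF edges: [(0, 2, 'q'), (1, 1, 'r')]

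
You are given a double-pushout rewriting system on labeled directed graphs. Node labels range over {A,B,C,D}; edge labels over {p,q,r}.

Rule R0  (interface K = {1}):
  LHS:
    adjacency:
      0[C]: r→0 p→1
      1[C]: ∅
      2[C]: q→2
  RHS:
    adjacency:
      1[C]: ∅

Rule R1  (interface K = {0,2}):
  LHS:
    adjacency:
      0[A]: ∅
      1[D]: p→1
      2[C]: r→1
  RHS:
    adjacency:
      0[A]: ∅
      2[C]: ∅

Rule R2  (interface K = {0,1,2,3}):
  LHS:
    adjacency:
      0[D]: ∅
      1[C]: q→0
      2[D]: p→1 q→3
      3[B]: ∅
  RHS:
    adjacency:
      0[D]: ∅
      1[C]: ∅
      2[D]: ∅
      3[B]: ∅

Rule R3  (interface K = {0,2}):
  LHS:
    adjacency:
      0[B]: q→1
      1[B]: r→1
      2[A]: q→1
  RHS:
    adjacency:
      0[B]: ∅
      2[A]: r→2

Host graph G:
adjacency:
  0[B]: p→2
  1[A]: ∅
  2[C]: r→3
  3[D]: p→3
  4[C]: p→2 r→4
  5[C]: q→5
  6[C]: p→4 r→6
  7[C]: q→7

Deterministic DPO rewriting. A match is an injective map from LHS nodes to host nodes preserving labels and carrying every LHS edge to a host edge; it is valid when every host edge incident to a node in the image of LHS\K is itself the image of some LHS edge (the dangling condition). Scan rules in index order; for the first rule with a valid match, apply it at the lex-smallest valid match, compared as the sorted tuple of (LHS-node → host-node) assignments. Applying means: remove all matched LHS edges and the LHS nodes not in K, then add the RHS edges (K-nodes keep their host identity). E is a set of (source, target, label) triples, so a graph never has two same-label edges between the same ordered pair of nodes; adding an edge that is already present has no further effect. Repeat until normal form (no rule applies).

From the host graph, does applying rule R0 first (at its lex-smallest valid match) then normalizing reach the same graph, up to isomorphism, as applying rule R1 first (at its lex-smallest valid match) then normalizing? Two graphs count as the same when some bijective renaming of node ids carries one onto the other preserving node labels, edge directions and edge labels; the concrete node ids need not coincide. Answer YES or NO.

Answer: YES

Derivation:
branch R0-first: apply at {0↦6, 1↦4, 2↦5} → |E|=6, then 2 more step(s) → NF |V|=3 |E|=1 V={0:B, 1:A, 2:C} E=0-p->2
branch R1-first: apply at {0↦1, 1↦3, 2↦2} → |E|=7, then 2 more step(s) → NF |V|=3 |E|=1 V={0:B, 1:A, 2:C} E=0-p->2
graphs isomorphic (equal up to label-preserving node renaming)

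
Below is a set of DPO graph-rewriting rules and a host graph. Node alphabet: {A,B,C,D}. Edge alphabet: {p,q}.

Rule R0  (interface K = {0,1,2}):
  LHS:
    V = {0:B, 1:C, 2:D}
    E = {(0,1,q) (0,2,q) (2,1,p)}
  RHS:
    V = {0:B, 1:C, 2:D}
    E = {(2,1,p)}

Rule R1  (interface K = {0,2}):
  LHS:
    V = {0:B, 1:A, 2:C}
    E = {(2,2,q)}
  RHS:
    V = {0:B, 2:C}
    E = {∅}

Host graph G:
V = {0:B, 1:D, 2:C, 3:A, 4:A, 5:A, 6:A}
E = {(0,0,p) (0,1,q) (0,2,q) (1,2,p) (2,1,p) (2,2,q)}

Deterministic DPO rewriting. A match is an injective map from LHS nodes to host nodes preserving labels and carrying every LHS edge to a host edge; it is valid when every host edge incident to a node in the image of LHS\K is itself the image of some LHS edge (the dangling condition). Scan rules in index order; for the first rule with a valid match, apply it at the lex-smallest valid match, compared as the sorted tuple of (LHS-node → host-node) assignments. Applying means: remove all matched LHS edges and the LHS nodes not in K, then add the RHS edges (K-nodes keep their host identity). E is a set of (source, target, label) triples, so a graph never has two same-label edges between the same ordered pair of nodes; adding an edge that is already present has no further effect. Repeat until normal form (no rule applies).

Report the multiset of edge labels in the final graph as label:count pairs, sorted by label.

Answer: p:3

Derivation:
initial: |V|=7 |E|=6  E = 0-p->0 0-q->1 0-q->2 1-p->2 2-p->1 2-q->2
step 1: apply R0 at {0↦0, 1↦2, 2↦1}  → |V|=7 |E|=4  E = 0-p->0 1-p->2 2-p->1 2-q->2
step 2: apply R1 at {0↦0, 1↦3, 2↦2}  → |V|=6 |E|=3  E = 0-p->0 1-p->2 2-p->1
final graph: no rule applies after step 2
NF edges: [(0, 0, 'p'), (1, 2, 'p'), (2, 1, 'p')]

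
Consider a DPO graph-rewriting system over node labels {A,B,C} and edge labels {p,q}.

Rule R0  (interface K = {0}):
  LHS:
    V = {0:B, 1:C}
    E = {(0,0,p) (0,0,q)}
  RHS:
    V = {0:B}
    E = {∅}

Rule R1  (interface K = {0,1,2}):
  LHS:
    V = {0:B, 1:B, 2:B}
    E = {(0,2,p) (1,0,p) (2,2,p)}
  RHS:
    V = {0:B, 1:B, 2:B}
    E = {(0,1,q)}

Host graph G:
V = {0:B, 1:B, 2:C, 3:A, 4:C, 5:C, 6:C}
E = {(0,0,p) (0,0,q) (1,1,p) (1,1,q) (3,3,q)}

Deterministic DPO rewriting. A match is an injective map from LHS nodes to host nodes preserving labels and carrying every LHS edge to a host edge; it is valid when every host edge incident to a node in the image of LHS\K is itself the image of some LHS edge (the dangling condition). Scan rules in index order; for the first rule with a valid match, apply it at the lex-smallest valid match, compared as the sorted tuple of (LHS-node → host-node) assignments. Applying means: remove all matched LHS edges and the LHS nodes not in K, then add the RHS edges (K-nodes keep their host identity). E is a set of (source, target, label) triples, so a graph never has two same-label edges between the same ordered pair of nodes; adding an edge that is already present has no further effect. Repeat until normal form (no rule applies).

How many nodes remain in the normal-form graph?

initial: |V|=7 |E|=5  E = 0-p->0 0-q->0 1-p->1 1-q->1 3-q->3
step 1: apply R0 at {0↦0, 1↦2}  → |V|=6 |E|=3  E = 1-p->1 1-q->1 3-q->3
step 2: apply R0 at {0↦1, 1↦4}  → |V|=5 |E|=1  E = 3-q->3
final graph: no rule applies after step 2
NF nodes: {0:B, 1:B, 3:A, 5:C, 6:C}

Answer: 5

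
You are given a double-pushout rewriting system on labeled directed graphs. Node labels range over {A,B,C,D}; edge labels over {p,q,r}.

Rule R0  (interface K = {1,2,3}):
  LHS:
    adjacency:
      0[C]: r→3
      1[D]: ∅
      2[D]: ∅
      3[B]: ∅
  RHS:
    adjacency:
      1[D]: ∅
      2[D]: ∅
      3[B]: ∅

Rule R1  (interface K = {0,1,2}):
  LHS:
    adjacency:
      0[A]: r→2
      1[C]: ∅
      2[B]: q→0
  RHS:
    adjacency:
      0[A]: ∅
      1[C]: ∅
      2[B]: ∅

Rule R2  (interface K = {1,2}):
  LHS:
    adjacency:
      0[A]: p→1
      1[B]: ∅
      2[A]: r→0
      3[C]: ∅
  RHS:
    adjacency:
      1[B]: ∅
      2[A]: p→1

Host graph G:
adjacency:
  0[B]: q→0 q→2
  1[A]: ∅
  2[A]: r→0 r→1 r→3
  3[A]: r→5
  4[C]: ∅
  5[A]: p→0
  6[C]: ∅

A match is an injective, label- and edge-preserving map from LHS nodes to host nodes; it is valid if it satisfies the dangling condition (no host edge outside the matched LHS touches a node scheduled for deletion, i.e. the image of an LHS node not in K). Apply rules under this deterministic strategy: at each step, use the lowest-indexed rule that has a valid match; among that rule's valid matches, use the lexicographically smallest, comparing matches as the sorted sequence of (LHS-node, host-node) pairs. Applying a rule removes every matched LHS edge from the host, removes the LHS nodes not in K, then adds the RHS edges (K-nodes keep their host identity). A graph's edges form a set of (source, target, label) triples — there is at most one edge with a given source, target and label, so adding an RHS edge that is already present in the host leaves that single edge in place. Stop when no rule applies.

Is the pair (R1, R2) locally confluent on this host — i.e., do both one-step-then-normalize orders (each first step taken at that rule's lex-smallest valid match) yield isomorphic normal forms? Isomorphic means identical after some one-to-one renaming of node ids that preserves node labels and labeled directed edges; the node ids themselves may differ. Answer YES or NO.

branch R1-first: apply at {0↦2, 1↦4, 2↦0} → |E|=5, then 2 more step(s) → NF |V|=3 |E|=3 V={0:B, 1:A, 2:A} E=0-q->0 2-p->0 2-r->1
branch R2-first: apply at {0↦5, 1↦0, 2↦3, 3↦4} → |E|=6, then 2 more step(s) → NF |V|=3 |E|=3 V={0:B, 1:A, 2:A} E=0-q->0 2-p->0 2-r->1
graphs isomorphic (equal up to label-preserving node renaming)

Answer: YES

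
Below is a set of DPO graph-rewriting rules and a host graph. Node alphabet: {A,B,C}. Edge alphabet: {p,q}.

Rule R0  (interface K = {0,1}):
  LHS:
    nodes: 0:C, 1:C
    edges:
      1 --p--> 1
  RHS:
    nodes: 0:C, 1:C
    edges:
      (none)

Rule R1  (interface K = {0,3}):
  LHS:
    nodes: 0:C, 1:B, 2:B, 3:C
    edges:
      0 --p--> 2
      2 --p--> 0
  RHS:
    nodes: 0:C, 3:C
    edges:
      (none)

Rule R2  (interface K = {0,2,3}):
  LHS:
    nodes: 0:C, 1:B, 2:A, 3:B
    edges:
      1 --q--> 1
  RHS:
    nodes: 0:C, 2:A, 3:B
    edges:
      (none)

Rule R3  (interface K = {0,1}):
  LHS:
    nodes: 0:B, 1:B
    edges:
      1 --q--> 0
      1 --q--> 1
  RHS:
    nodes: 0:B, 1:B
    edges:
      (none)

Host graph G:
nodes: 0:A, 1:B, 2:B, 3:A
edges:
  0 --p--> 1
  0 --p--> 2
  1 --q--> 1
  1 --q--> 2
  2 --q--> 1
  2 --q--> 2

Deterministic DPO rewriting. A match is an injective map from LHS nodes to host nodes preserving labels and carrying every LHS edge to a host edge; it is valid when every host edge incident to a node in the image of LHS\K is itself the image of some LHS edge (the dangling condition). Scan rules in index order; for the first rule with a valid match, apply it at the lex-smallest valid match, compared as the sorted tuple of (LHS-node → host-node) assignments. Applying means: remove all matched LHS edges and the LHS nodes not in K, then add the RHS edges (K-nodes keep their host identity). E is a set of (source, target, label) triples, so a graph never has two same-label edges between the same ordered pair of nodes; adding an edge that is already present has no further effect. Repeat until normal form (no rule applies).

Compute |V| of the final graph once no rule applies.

Answer: 4

Steps:
[0] host  ⇒  4 nodes, 6 edges  {0-p->1 0-p->2 1-q->1 1-q->2 2-q->1 2-q->2}
[1] R3 @ {0↦1, 1↦2}  ⇒  4 nodes, 4 edges  {0-p->1 0-p->2 1-q->1 1-q->2}
[2] R3 @ {0↦2, 1↦1}  ⇒  4 nodes, 2 edges  {0-p->1 0-p->2}
normal form: no rule applies after step 2
NF nodes: {0:A, 1:B, 2:B, 3:A}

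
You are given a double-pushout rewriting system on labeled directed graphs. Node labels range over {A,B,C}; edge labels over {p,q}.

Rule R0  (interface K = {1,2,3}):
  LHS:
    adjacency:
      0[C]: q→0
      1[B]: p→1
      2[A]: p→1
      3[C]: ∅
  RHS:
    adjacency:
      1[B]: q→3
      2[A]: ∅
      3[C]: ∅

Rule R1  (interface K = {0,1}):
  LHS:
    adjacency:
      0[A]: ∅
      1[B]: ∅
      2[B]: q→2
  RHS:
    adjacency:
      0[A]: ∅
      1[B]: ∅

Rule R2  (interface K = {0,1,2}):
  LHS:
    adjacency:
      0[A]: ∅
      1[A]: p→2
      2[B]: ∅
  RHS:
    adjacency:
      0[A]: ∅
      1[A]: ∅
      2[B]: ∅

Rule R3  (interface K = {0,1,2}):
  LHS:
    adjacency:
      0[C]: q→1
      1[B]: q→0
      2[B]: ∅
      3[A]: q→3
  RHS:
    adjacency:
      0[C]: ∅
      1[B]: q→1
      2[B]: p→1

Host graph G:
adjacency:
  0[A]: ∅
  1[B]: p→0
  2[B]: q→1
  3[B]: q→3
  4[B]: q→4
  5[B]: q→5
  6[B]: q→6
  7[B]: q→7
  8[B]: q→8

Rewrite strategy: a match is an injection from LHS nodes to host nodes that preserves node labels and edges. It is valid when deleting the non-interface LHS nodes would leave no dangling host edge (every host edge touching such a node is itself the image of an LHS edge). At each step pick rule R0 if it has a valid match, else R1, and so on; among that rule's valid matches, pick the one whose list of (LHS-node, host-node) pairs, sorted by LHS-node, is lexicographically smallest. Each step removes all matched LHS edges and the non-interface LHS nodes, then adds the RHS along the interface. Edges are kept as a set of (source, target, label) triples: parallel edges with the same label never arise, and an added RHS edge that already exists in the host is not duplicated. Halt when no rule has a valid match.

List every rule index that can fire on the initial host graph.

Answer: [R1]

Derivation:
R0: no valid match — LHS pattern not found
R1: 42 valid matches — {0↦0, 1↦1, 2↦3}, {0↦0, 1↦1, 2↦4}, {0↦0, 1↦1, 2↦5} (+39 more)
R2: no valid match — LHS pattern not found
R3: no valid match — LHS pattern not found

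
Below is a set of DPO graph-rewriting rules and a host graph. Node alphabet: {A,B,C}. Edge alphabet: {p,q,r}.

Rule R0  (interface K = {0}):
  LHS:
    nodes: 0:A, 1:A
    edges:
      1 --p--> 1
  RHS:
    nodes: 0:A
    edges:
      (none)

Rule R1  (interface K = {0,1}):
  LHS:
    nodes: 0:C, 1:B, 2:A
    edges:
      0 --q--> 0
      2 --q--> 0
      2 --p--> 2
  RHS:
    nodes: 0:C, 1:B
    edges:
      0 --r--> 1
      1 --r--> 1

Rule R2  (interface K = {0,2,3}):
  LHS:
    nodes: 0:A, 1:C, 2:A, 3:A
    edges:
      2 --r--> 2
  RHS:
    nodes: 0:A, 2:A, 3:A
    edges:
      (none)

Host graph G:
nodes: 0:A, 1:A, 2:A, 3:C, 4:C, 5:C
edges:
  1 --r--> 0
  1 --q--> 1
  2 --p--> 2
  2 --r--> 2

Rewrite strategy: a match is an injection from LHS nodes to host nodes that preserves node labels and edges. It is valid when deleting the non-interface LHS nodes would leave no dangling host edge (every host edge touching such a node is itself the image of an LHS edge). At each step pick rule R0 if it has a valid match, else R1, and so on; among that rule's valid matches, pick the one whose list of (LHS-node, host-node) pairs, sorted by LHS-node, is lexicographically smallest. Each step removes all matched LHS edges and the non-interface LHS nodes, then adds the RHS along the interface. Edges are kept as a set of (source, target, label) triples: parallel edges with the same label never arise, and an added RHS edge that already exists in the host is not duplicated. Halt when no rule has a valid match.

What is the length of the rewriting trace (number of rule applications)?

Answer: 2

Steps:
[0] host  ⇒  6 nodes, 4 edges  {1-r->0 1-q->1 2-p->2 2-r->2}
[1] R2 @ {0↦0, 1↦3, 2↦2, 3↦1}  ⇒  5 nodes, 3 edges  {1-r->0 1-q->1 2-p->2}
[2] R0 @ {0↦0, 1↦2}  ⇒  4 nodes, 2 edges  {1-r->0 1-q->1}
final graph: no rule applies after step 2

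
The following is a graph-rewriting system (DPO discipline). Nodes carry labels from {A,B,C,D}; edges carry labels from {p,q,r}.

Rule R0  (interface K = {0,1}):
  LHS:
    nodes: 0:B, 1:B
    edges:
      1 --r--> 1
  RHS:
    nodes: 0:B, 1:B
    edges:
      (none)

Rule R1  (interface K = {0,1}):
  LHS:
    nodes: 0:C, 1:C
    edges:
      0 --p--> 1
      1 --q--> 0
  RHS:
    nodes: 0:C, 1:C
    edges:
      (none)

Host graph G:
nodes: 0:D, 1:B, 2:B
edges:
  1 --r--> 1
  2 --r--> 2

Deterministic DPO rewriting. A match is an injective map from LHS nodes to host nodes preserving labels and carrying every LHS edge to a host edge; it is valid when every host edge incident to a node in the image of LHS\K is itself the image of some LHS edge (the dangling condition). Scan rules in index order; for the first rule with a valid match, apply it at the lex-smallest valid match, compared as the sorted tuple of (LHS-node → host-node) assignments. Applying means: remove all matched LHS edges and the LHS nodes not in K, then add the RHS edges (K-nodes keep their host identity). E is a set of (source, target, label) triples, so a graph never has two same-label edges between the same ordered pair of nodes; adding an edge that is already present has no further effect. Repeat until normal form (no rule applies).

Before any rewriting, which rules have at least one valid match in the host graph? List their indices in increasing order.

R0: 2 valid matches — {0↦1, 1↦2}, {0↦2, 1↦1}
R1: no valid match — LHS pattern not found

Answer: [R0]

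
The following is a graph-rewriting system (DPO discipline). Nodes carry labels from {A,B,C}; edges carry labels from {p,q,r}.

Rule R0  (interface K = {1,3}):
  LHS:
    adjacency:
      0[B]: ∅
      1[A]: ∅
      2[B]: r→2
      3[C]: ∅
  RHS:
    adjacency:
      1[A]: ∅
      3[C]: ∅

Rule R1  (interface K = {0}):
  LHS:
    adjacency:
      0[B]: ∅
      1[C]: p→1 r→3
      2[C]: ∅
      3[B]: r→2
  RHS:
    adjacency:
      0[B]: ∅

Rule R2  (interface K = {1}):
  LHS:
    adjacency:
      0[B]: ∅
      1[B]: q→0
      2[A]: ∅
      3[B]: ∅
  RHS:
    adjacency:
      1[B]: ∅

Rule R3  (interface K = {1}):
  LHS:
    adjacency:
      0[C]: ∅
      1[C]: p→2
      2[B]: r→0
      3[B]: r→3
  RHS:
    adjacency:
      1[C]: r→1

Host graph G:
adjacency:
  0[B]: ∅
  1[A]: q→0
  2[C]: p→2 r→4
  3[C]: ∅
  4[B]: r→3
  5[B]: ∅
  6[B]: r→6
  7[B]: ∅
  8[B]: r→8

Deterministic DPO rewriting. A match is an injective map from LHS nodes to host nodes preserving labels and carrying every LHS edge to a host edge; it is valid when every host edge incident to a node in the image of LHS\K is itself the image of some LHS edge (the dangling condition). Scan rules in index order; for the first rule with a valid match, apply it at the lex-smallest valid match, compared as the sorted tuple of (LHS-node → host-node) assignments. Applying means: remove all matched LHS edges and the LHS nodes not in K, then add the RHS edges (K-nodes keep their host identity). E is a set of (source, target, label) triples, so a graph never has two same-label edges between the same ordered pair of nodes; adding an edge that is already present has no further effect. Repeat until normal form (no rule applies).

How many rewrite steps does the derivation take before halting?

Answer: 3

Steps:
initial: |V|=9 |E|=6  E = 1-q->0 2-p->2 2-r->4 4-r->3 6-r->6 8-r->8
step 1: apply R0 at {0↦5, 1↦1, 2↦6, 3↦2}  → |V|=7 |E|=5  E = 1-q->0 2-p->2 2-r->4 4-r->3 8-r->8
step 2: apply R0 at {0↦7, 1↦1, 2↦8, 3↦2}  → |V|=5 |E|=4  E = 1-q->0 2-p->2 2-r->4 4-r->3
step 3: apply R1 at {0↦0, 1↦2, 2↦3, 3↦4}  → |V|=2 |E|=1  E = 1-q->0
halt: no rule applies after step 3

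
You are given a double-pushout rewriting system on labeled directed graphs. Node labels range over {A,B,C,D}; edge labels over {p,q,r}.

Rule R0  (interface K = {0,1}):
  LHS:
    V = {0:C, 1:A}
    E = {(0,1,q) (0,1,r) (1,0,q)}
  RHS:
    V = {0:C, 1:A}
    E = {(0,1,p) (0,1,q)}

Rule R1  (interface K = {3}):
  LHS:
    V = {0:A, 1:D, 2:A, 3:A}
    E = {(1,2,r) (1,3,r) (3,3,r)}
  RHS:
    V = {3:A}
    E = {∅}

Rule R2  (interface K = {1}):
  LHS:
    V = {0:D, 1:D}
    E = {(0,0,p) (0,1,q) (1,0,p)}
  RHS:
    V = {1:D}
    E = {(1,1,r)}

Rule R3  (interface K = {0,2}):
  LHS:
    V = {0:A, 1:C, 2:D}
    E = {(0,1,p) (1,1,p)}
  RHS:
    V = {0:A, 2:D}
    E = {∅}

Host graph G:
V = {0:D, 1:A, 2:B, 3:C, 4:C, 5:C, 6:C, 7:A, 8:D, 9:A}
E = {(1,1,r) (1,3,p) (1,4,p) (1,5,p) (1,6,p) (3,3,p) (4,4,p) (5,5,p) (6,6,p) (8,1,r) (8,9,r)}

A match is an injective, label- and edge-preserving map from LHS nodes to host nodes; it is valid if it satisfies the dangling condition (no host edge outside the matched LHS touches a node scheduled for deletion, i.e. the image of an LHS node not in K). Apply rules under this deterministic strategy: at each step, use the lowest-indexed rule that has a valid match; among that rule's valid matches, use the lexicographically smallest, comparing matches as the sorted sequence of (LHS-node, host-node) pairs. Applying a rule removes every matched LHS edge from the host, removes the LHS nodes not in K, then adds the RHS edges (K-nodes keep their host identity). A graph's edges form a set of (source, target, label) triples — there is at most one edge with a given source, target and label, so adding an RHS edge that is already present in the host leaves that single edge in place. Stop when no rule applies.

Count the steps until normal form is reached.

initial: |V|=10 |E|=11  E = 1-r->1 1-p->3 1-p->4 1-p->5 1-p->6 3-p->3 4-p->4 5-p->5 6-p->6 8-r->1 8-r->9
step 1: apply R1 at {0↦7, 1↦8, 2↦9, 3↦1}  → |V|=7 |E|=8  E = 1-p->3 1-p->4 1-p->5 1-p->6 3-p->3 4-p->4 5-p->5 6-p->6
step 2: apply R3 at {0↦1, 1↦3, 2↦0}  → |V|=6 |E|=6  E = 1-p->4 1-p->5 1-p->6 4-p->4 5-p->5 6-p->6
step 3: apply R3 at {0↦1, 1↦4, 2↦0}  → |V|=5 |E|=4  E = 1-p->5 1-p->6 5-p->5 6-p->6
step 4: apply R3 at {0↦1, 1↦5, 2↦0}  → |V|=4 |E|=2  E = 1-p->6 6-p->6
step 5: apply R3 at {0↦1, 1↦6, 2↦0}  → |V|=3 |E|=0  E = ∅
normal form: no rule applies after step 5

Answer: 5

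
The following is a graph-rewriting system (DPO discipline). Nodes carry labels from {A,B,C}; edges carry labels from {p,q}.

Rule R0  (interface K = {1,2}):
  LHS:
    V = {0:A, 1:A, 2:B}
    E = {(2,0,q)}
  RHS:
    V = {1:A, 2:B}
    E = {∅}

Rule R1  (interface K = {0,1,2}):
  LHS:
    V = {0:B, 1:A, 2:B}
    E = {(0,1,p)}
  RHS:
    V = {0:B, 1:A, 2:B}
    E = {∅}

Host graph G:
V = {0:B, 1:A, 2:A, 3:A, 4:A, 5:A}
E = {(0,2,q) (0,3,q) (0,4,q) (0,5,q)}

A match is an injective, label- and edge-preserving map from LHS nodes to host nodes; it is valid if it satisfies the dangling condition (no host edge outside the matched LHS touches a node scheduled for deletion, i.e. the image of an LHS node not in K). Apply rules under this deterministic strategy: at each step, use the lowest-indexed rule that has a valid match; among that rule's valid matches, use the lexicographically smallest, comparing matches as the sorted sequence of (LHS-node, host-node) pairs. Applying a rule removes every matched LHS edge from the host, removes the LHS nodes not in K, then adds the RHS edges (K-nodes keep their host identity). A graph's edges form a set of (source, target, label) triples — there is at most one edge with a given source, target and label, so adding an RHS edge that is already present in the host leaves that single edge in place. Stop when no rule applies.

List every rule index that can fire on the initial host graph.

R0: 16 valid matches — {0↦2, 1↦1, 2↦0}, {0↦2, 1↦3, 2↦0}, {0↦2, 1↦4, 2↦0} (+13 more)
R1: no valid match — LHS pattern not found

Answer: [R0]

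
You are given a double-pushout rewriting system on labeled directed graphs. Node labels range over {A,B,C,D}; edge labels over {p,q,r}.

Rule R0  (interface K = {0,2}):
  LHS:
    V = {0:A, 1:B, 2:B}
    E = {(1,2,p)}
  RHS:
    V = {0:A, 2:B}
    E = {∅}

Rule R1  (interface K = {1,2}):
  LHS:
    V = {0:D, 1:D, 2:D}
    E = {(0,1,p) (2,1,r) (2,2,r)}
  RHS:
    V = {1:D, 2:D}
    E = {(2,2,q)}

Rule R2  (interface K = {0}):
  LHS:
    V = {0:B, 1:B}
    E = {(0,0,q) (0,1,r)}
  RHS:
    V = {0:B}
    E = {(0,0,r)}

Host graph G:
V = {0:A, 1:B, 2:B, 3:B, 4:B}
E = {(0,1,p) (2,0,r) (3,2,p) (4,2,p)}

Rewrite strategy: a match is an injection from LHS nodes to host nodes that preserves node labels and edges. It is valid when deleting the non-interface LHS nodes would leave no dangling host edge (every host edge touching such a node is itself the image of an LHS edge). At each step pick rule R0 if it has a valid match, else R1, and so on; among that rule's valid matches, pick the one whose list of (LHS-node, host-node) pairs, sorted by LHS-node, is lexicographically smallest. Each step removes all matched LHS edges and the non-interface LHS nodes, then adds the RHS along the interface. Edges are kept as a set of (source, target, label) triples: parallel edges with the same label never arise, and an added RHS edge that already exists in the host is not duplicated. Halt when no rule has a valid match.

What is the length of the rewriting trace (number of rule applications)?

Answer: 2

Derivation:
start.  V:5 E:4  edges: 0-p->1 2-r->0 3-p->2 4-p->2
1. fire R0 via {0↦0, 1↦3, 2↦2}  →  V:4 E:3  edges: 0-p->1 2-r->0 4-p->2
2. fire R0 via {0↦0, 1↦4, 2↦2}  →  V:3 E:2  edges: 0-p->1 2-r->0
halt: no rule applies after step 2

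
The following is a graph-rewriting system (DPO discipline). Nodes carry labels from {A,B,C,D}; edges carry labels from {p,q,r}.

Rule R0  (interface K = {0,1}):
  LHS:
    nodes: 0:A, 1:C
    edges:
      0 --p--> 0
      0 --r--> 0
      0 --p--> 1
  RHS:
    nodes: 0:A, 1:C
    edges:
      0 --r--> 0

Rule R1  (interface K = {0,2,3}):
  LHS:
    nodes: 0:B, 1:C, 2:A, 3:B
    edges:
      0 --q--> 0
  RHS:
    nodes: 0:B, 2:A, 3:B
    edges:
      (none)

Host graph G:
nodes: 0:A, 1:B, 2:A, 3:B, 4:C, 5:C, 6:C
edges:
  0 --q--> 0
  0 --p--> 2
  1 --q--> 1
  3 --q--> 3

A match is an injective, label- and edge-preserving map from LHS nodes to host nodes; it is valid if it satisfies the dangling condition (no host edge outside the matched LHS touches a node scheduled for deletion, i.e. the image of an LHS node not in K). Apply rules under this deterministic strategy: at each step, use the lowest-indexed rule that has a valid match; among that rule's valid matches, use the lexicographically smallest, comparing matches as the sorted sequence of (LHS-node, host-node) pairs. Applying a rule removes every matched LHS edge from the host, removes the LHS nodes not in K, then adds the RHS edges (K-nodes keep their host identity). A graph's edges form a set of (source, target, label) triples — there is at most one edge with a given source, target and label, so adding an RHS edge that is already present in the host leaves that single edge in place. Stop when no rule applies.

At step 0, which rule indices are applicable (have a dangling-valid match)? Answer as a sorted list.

R0: no valid match — LHS pattern not found
R1: 12 valid matches — {0↦1, 1↦4, 2↦0, 3↦3}, {0↦1, 1↦4, 2↦2, 3↦3}, {0↦1, 1↦5, 2↦0, 3↦3} (+9 more)

Answer: [R1]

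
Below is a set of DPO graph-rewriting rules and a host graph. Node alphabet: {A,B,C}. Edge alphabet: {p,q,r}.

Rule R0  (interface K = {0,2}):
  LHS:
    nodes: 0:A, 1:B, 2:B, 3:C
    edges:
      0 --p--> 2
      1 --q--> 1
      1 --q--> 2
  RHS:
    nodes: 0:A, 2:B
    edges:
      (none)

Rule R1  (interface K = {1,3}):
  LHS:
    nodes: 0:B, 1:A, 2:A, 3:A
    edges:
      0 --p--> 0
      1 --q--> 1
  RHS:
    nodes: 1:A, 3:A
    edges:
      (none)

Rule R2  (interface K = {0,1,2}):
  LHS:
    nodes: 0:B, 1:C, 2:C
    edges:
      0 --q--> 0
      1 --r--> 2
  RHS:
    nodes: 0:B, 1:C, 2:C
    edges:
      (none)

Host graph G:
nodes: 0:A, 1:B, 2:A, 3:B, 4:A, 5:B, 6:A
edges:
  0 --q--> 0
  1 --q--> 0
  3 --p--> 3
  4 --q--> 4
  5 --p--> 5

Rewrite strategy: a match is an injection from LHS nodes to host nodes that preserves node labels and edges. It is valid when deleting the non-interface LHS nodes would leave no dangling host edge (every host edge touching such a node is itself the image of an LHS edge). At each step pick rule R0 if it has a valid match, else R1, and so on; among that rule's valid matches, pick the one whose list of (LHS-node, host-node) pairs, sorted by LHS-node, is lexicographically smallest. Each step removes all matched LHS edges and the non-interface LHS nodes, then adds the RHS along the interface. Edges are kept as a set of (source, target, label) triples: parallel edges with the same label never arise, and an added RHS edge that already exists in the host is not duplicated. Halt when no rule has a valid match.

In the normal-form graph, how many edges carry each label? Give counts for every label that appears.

Answer: q:1

Rewrite trace:
start.  V:7 E:5  edges: 0-q->0 1-q->0 3-p->3 4-q->4 5-p->5
1. fire R1 via {0↦3, 1↦0, 2↦2, 3↦4}  →  V:5 E:3  edges: 1-q->0 4-q->4 5-p->5
2. fire R1 via {0↦5, 1↦4, 2↦6, 3↦0}  →  V:3 E:1  edges: 1-q->0
final graph: no rule applies after step 2
NF edges: [(1, 0, 'q')]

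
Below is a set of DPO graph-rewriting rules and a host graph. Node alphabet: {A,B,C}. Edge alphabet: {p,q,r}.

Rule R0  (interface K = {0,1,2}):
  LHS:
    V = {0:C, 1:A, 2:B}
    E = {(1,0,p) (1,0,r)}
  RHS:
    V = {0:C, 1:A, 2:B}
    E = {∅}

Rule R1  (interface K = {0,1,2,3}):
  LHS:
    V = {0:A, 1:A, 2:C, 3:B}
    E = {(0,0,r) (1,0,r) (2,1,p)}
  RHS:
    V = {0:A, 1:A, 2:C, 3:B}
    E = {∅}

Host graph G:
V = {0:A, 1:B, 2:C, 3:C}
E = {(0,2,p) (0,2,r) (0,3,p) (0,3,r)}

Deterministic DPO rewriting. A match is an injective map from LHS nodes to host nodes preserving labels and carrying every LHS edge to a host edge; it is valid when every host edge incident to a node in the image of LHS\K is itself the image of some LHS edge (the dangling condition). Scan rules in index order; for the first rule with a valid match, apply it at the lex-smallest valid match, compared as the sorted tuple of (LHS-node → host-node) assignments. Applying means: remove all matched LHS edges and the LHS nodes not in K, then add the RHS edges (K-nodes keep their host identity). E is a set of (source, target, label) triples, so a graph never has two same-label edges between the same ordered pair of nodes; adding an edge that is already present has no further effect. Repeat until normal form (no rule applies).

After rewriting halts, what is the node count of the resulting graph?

[0] host  ⇒  4 nodes, 4 edges  {0-p->2 0-r->2 0-p->3 0-r->3}
[1] R0 @ {0↦2, 1↦0, 2↦1}  ⇒  4 nodes, 2 edges  {0-p->3 0-r->3}
[2] R0 @ {0↦3, 1↦0, 2↦1}  ⇒  4 nodes, 0 edges  {∅}
final graph: no rule applies after step 2
NF nodes: {0:A, 1:B, 2:C, 3:C}

Answer: 4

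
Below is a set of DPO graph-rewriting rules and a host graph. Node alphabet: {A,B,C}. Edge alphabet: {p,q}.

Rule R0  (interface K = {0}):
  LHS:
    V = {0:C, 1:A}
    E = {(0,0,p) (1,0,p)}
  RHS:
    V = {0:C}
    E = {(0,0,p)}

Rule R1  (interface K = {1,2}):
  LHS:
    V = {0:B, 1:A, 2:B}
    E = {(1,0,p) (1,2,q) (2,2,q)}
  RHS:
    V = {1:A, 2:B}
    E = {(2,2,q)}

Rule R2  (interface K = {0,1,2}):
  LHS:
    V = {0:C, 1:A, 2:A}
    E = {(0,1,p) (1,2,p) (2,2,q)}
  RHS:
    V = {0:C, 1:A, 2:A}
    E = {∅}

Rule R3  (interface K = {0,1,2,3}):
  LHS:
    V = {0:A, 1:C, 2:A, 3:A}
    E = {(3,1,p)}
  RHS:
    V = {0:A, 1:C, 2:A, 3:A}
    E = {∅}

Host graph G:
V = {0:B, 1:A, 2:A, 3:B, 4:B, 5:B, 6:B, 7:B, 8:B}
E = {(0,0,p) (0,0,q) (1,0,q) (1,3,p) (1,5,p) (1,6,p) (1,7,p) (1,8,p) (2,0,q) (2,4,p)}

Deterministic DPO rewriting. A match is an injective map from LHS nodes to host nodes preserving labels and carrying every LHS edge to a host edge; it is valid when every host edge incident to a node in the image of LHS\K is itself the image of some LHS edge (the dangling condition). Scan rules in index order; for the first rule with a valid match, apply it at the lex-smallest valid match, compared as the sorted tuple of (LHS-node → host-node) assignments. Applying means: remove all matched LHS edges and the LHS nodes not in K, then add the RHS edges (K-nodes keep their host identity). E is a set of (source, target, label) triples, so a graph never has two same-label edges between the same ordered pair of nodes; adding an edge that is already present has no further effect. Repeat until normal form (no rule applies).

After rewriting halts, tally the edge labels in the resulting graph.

start.  V:9 E:10  edges: 0-p->0 0-q->0 1-q->0 1-p->3 1-p->5 1-p->6 1-p->7 1-p->8 2-q->0 2-p->4
1. fire R1 via {0↦3, 1↦1, 2↦0}  →  V:8 E:8  edges: 0-p->0 0-q->0 1-p->5 1-p->6 1-p->7 1-p->8 2-q->0 2-p->4
2. fire R1 via {0↦4, 1↦2, 2↦0}  →  V:7 E:6  edges: 0-p->0 0-q->0 1-p->5 1-p->6 1-p->7 1-p->8
final graph: no rule applies after step 2
NF edges: [(0, 0, 'p'), (0, 0, 'q'), (1, 5, 'p'), (1, 6, 'p'), (1, 7, 'p'), (1, 8, 'p')]

Answer: p:5 q:1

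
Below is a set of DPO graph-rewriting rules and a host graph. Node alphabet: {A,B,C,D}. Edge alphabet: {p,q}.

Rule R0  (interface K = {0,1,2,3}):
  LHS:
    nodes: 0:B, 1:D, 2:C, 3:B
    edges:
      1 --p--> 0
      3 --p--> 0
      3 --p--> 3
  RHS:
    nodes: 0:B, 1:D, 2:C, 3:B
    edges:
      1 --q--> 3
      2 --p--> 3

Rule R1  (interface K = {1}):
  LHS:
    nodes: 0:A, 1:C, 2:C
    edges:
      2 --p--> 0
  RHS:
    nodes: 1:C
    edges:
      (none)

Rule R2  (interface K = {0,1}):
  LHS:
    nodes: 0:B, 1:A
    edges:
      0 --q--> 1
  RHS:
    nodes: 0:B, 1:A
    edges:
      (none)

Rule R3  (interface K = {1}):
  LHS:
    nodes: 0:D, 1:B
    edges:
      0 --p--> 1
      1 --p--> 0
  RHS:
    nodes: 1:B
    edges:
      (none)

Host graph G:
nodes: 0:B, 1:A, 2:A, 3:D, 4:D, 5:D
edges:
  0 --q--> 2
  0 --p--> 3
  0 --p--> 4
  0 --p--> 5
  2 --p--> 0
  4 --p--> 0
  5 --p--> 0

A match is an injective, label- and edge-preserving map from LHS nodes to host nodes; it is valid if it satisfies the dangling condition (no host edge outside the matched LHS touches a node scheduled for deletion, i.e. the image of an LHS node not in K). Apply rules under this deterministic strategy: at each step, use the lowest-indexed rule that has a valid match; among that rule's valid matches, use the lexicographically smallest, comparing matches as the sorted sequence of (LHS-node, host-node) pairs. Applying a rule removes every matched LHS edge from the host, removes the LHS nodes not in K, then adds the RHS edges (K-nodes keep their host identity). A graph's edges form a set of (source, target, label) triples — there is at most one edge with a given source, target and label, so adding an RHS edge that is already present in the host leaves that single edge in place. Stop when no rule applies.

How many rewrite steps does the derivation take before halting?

Answer: 3

Derivation:
start.  V:6 E:7  edges: 0-q->2 0-p->3 0-p->4 0-p->5 2-p->0 4-p->0 5-p->0
1. fire R2 via {0↦0, 1↦2}  →  V:6 E:6  edges: 0-p->3 0-p->4 0-p->5 2-p->0 4-p->0 5-p->0
2. fire R3 via {0↦4, 1↦0}  →  V:5 E:4  edges: 0-p->3 0-p->5 2-p->0 5-p->0
3. fire R3 via {0↦5, 1↦0}  →  V:4 E:2  edges: 0-p->3 2-p->0
final graph: no rule applies after step 3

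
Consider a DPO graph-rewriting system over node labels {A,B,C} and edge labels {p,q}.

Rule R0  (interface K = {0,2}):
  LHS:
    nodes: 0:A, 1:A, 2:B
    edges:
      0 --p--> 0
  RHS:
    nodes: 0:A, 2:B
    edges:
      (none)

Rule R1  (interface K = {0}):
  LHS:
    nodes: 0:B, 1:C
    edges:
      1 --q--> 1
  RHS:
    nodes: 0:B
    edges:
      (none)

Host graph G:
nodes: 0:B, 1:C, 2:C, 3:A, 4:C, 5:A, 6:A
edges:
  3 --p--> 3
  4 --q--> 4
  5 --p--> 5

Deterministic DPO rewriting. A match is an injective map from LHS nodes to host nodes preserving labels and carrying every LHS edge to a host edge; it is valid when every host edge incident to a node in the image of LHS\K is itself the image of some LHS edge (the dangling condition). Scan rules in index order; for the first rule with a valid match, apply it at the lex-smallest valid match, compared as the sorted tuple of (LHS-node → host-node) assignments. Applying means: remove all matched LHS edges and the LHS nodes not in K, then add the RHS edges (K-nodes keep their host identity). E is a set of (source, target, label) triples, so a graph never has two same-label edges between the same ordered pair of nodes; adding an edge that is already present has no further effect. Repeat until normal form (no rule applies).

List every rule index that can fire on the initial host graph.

R0: 2 valid matches — {0↦3, 1↦6, 2↦0}, {0↦5, 1↦6, 2↦0}
R1: 1 valid match — {0↦0, 1↦4}

Answer: [R0,R1]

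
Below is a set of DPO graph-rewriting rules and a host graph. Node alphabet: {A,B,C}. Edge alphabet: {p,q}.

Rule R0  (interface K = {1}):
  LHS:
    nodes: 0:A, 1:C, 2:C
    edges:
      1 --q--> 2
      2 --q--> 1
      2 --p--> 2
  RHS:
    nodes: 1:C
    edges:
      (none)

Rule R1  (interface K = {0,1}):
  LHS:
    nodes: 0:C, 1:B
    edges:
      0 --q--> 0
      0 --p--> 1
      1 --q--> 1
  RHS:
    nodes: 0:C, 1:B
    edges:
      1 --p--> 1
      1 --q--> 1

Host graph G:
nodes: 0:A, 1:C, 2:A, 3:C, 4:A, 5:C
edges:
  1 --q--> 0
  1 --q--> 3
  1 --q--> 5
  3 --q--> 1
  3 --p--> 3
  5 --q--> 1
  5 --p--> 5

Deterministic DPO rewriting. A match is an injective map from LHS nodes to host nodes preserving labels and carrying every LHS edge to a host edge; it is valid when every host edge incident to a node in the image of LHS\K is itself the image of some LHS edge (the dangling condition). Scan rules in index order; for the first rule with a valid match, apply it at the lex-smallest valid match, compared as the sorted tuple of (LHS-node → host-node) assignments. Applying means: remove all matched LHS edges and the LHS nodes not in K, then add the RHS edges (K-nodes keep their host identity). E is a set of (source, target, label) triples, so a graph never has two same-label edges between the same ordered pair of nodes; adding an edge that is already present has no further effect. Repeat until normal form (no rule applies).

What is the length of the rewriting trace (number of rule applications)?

Answer: 2

Derivation:
initial: |V|=6 |E|=7  E = 1-q->0 1-q->3 1-q->5 3-q->1 3-p->3 5-q->1 5-p->5
step 1: apply R0 at {0↦2, 1↦1, 2↦3}  → |V|=4 |E|=4  E = 1-q->0 1-q->5 5-q->1 5-p->5
step 2: apply R0 at {0↦4, 1↦1, 2↦5}  → |V|=2 |E|=1  E = 1-q->0
final graph: no rule applies after step 2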